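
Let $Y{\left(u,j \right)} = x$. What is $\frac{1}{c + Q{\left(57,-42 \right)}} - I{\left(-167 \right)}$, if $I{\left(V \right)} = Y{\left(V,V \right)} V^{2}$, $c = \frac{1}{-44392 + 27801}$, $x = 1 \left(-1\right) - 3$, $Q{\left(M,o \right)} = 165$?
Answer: $\frac{305386128375}{2737514} \approx 1.1156 \cdot 10^{5}$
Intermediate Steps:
$x = -4$ ($x = -1 - 3 = -4$)
$c = - \frac{1}{16591}$ ($c = \frac{1}{-16591} = - \frac{1}{16591} \approx -6.0274 \cdot 10^{-5}$)
$Y{\left(u,j \right)} = -4$
$I{\left(V \right)} = - 4 V^{2}$
$\frac{1}{c + Q{\left(57,-42 \right)}} - I{\left(-167 \right)} = \frac{1}{- \frac{1}{16591} + 165} - - 4 \left(-167\right)^{2} = \frac{1}{\frac{2737514}{16591}} - \left(-4\right) 27889 = \frac{16591}{2737514} - -111556 = \frac{16591}{2737514} + 111556 = \frac{305386128375}{2737514}$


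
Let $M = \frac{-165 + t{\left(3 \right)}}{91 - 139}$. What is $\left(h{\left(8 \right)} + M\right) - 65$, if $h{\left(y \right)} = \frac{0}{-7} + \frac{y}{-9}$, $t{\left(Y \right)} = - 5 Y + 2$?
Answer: $- \frac{4477}{72} \approx -62.181$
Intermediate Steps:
$t{\left(Y \right)} = 2 - 5 Y$
$h{\left(y \right)} = - \frac{y}{9}$ ($h{\left(y \right)} = 0 \left(- \frac{1}{7}\right) + y \left(- \frac{1}{9}\right) = 0 - \frac{y}{9} = - \frac{y}{9}$)
$M = \frac{89}{24}$ ($M = \frac{-165 + \left(2 - 15\right)}{91 - 139} = \frac{-165 + \left(2 - 15\right)}{-48} = \left(-165 - 13\right) \left(- \frac{1}{48}\right) = \left(-178\right) \left(- \frac{1}{48}\right) = \frac{89}{24} \approx 3.7083$)
$\left(h{\left(8 \right)} + M\right) - 65 = \left(\left(- \frac{1}{9}\right) 8 + \frac{89}{24}\right) - 65 = \left(- \frac{8}{9} + \frac{89}{24}\right) - 65 = \frac{203}{72} - 65 = - \frac{4477}{72}$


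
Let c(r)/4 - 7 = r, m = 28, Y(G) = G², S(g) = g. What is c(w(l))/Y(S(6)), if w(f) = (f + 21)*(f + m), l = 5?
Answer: 865/9 ≈ 96.111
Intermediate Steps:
w(f) = (21 + f)*(28 + f) (w(f) = (f + 21)*(f + 28) = (21 + f)*(28 + f))
c(r) = 28 + 4*r
c(w(l))/Y(S(6)) = (28 + 4*(588 + 5² + 49*5))/(6²) = (28 + 4*(588 + 25 + 245))/36 = (28 + 4*858)*(1/36) = (28 + 3432)*(1/36) = 3460*(1/36) = 865/9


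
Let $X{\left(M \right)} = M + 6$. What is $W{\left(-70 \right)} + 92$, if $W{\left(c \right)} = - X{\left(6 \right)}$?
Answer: $80$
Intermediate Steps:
$X{\left(M \right)} = 6 + M$
$W{\left(c \right)} = -12$ ($W{\left(c \right)} = - (6 + 6) = \left(-1\right) 12 = -12$)
$W{\left(-70 \right)} + 92 = -12 + 92 = 80$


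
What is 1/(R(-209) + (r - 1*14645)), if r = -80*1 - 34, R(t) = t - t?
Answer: -1/14759 ≈ -6.7755e-5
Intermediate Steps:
R(t) = 0
r = -114 (r = -80 - 34 = -114)
1/(R(-209) + (r - 1*14645)) = 1/(0 + (-114 - 1*14645)) = 1/(0 + (-114 - 14645)) = 1/(0 - 14759) = 1/(-14759) = -1/14759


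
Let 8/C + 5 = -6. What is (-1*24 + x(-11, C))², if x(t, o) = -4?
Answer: 784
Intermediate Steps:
C = -8/11 (C = 8/(-5 - 6) = 8/(-11) = 8*(-1/11) = -8/11 ≈ -0.72727)
(-1*24 + x(-11, C))² = (-1*24 - 4)² = (-24 - 4)² = (-28)² = 784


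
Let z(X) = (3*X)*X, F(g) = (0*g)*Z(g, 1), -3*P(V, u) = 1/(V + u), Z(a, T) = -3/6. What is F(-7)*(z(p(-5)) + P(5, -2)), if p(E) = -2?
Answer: 0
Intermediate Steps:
Z(a, T) = -½ (Z(a, T) = -3*⅙ = -½)
P(V, u) = -1/(3*(V + u))
F(g) = 0 (F(g) = (0*g)*(-½) = 0*(-½) = 0)
z(X) = 3*X²
F(-7)*(z(p(-5)) + P(5, -2)) = 0*(3*(-2)² - 1/(3*5 + 3*(-2))) = 0*(3*4 - 1/(15 - 6)) = 0*(12 - 1/9) = 0*(12 - 1*⅑) = 0*(12 - ⅑) = 0*(107/9) = 0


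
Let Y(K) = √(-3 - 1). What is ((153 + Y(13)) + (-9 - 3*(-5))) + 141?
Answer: 300 + 2*I ≈ 300.0 + 2.0*I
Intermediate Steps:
Y(K) = 2*I (Y(K) = √(-4) = 2*I)
((153 + Y(13)) + (-9 - 3*(-5))) + 141 = ((153 + 2*I) + (-9 - 3*(-5))) + 141 = ((153 + 2*I) + (-9 + 15)) + 141 = ((153 + 2*I) + 6) + 141 = (159 + 2*I) + 141 = 300 + 2*I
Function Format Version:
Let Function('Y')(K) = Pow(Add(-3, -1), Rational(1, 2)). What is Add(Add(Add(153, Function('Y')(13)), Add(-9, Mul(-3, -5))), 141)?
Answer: Add(300, Mul(2, I)) ≈ Add(300.00, Mul(2.0000, I))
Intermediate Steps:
Function('Y')(K) = Mul(2, I) (Function('Y')(K) = Pow(-4, Rational(1, 2)) = Mul(2, I))
Add(Add(Add(153, Function('Y')(13)), Add(-9, Mul(-3, -5))), 141) = Add(Add(Add(153, Mul(2, I)), Add(-9, Mul(-3, -5))), 141) = Add(Add(Add(153, Mul(2, I)), Add(-9, 15)), 141) = Add(Add(Add(153, Mul(2, I)), 6), 141) = Add(Add(159, Mul(2, I)), 141) = Add(300, Mul(2, I))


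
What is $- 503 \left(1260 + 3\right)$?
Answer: $-635289$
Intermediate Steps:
$- 503 \left(1260 + 3\right) = \left(-503\right) 1263 = -635289$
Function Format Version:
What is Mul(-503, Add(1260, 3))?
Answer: -635289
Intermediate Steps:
Mul(-503, Add(1260, 3)) = Mul(-503, 1263) = -635289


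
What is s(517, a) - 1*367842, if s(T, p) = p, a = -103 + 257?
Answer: -367688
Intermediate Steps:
a = 154
s(517, a) - 1*367842 = 154 - 1*367842 = 154 - 367842 = -367688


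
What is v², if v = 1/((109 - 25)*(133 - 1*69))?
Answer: 1/28901376 ≈ 3.4600e-8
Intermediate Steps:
v = 1/5376 (v = 1/(84*(133 - 69)) = (1/84)/64 = (1/84)*(1/64) = 1/5376 ≈ 0.00018601)
v² = (1/5376)² = 1/28901376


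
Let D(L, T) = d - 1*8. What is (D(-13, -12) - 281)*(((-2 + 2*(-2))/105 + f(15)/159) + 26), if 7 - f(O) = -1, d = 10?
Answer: -13452636/1855 ≈ -7252.1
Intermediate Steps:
f(O) = 8 (f(O) = 7 - 1*(-1) = 7 + 1 = 8)
D(L, T) = 2 (D(L, T) = 10 - 1*8 = 10 - 8 = 2)
(D(-13, -12) - 281)*(((-2 + 2*(-2))/105 + f(15)/159) + 26) = (2 - 281)*(((-2 + 2*(-2))/105 + 8/159) + 26) = -279*(((-2 - 4)*(1/105) + 8*(1/159)) + 26) = -279*((-6*1/105 + 8/159) + 26) = -279*((-2/35 + 8/159) + 26) = -279*(-38/5565 + 26) = -279*144652/5565 = -13452636/1855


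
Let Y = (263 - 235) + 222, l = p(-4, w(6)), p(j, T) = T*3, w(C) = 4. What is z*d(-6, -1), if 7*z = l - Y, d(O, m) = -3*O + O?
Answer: -408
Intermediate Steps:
d(O, m) = -2*O
p(j, T) = 3*T
l = 12 (l = 3*4 = 12)
Y = 250 (Y = 28 + 222 = 250)
z = -34 (z = (12 - 1*250)/7 = (12 - 250)/7 = (1/7)*(-238) = -34)
z*d(-6, -1) = -(-68)*(-6) = -34*12 = -408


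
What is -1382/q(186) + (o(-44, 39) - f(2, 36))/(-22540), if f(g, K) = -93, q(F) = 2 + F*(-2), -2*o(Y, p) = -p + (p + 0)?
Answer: 3111587/833980 ≈ 3.7310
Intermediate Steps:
o(Y, p) = 0 (o(Y, p) = -(-p + (p + 0))/2 = -(-p + p)/2 = -½*0 = 0)
q(F) = 2 - 2*F
-1382/q(186) + (o(-44, 39) - f(2, 36))/(-22540) = -1382/(2 - 2*186) + (0 - 1*(-93))/(-22540) = -1382/(2 - 372) + (0 + 93)*(-1/22540) = -1382/(-370) + 93*(-1/22540) = -1382*(-1/370) - 93/22540 = 691/185 - 93/22540 = 3111587/833980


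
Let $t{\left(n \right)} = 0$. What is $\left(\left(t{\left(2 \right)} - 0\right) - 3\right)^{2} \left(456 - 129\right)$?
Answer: $2943$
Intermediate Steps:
$\left(\left(t{\left(2 \right)} - 0\right) - 3\right)^{2} \left(456 - 129\right) = \left(\left(0 - 0\right) - 3\right)^{2} \left(456 - 129\right) = \left(\left(0 + 0\right) - 3\right)^{2} \cdot 327 = \left(0 - 3\right)^{2} \cdot 327 = \left(-3\right)^{2} \cdot 327 = 9 \cdot 327 = 2943$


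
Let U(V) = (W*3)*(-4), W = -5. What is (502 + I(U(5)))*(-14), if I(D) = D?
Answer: -7868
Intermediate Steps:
U(V) = 60 (U(V) = -5*3*(-4) = -15*(-4) = 60)
(502 + I(U(5)))*(-14) = (502 + 60)*(-14) = 562*(-14) = -7868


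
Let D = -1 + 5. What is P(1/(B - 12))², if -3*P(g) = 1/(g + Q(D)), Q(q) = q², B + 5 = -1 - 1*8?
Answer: 676/1550025 ≈ 0.00043612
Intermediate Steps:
B = -14 (B = -5 + (-1 - 1*8) = -5 + (-1 - 8) = -5 - 9 = -14)
D = 4
P(g) = -1/(3*(16 + g)) (P(g) = -1/(3*(g + 4²)) = -1/(3*(g + 16)) = -1/(3*(16 + g)))
P(1/(B - 12))² = (-1/(48 + 3/(-14 - 12)))² = (-1/(48 + 3/(-26)))² = (-1/(48 + 3*(-1/26)))² = (-1/(48 - 3/26))² = (-1/1245/26)² = (-1*26/1245)² = (-26/1245)² = 676/1550025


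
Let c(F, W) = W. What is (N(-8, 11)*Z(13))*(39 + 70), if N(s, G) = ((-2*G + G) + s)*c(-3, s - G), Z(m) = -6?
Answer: -236094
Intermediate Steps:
N(s, G) = (s - G)² (N(s, G) = ((-2*G + G) + s)*(s - G) = (-G + s)*(s - G) = (s - G)*(s - G) = (s - G)²)
(N(-8, 11)*Z(13))*(39 + 70) = ((11 - 1*(-8))²*(-6))*(39 + 70) = ((11 + 8)²*(-6))*109 = (19²*(-6))*109 = (361*(-6))*109 = -2166*109 = -236094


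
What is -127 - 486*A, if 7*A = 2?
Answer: -1861/7 ≈ -265.86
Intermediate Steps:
A = 2/7 (A = (1/7)*2 = 2/7 ≈ 0.28571)
-127 - 486*A = -127 - 486*2/7 = -127 - 27*36/7 = -127 - 972/7 = -1861/7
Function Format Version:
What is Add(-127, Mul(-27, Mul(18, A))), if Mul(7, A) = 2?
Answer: Rational(-1861, 7) ≈ -265.86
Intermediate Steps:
A = Rational(2, 7) (A = Mul(Rational(1, 7), 2) = Rational(2, 7) ≈ 0.28571)
Add(-127, Mul(-27, Mul(18, A))) = Add(-127, Mul(-27, Mul(18, Rational(2, 7)))) = Add(-127, Mul(-27, Rational(36, 7))) = Add(-127, Rational(-972, 7)) = Rational(-1861, 7)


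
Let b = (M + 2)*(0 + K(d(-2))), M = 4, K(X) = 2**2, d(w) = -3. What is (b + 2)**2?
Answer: 676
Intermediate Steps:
K(X) = 4
b = 24 (b = (4 + 2)*(0 + 4) = 6*4 = 24)
(b + 2)**2 = (24 + 2)**2 = 26**2 = 676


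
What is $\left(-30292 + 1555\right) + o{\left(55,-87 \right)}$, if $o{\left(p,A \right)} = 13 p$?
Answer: $-28022$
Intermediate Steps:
$\left(-30292 + 1555\right) + o{\left(55,-87 \right)} = \left(-30292 + 1555\right) + 13 \cdot 55 = -28737 + 715 = -28022$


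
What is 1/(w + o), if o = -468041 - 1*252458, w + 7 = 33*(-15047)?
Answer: -1/1217057 ≈ -8.2165e-7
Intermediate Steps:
w = -496558 (w = -7 + 33*(-15047) = -7 - 496551 = -496558)
o = -720499 (o = -468041 - 252458 = -720499)
1/(w + o) = 1/(-496558 - 720499) = 1/(-1217057) = -1/1217057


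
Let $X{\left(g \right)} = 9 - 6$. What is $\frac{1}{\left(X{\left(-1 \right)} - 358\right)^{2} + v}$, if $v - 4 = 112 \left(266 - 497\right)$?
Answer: $\frac{1}{100157} \approx 9.9843 \cdot 10^{-6}$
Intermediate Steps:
$X{\left(g \right)} = 3$
$v = -25868$ ($v = 4 + 112 \left(266 - 497\right) = 4 + 112 \left(-231\right) = 4 - 25872 = -25868$)
$\frac{1}{\left(X{\left(-1 \right)} - 358\right)^{2} + v} = \frac{1}{\left(3 - 358\right)^{2} - 25868} = \frac{1}{\left(-355\right)^{2} - 25868} = \frac{1}{126025 - 25868} = \frac{1}{100157}$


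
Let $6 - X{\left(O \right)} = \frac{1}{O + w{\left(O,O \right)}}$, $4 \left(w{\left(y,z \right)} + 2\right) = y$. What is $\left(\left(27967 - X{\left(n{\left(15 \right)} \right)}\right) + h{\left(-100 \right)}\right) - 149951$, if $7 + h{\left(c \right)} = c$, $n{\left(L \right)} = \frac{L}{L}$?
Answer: $- \frac{366295}{3} \approx -1.221 \cdot 10^{5}$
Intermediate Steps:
$n{\left(L \right)} = 1$
$h{\left(c \right)} = -7 + c$
$w{\left(y,z \right)} = -2 + \frac{y}{4}$
$X{\left(O \right)} = 6 - \frac{1}{-2 + \frac{5 O}{4}}$ ($X{\left(O \right)} = 6 - \frac{1}{O + \left(-2 + \frac{O}{4}\right)} = 6 - \frac{1}{-2 + \frac{5 O}{4}}$)
$\left(\left(27967 - X{\left(n{\left(15 \right)} \right)}\right) + h{\left(-100 \right)}\right) - 149951 = \left(\left(27967 - \frac{2 \left(-26 + 15 \cdot 1\right)}{-8 + 5 \cdot 1}\right) - 107\right) - 149951 = \left(\left(27967 - \frac{2 \left(-26 + 15\right)}{-8 + 5}\right) - 107\right) - 149951 = \left(\left(27967 - 2 \frac{1}{-3} \left(-11\right)\right) - 107\right) - 149951 = \left(\left(27967 - 2 \left(- \frac{1}{3}\right) \left(-11\right)\right) - 107\right) - 149951 = \left(\left(27967 - \frac{22}{3}\right) - 107\right) - 149951 = \left(\frac{83879}{3} - 107\right) - 149951 = \frac{83558}{3} - 149951 = - \frac{366295}{3}$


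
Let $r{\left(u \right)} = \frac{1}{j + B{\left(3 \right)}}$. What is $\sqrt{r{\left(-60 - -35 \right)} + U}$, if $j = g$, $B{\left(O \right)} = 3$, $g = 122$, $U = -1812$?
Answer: $\frac{i \sqrt{1132495}}{25} \approx 42.568 i$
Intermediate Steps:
$j = 122$
$r{\left(u \right)} = \frac{1}{125}$ ($r{\left(u \right)} = \frac{1}{122 + 3} = \frac{1}{125}$)
$\sqrt{r{\left(-60 - -35 \right)} + U} = \sqrt{\frac{1}{125} - 1812} = \sqrt{- \frac{226499}{125}} = \frac{i \sqrt{1132495}}{25}$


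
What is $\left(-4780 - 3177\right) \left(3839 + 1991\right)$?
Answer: $-46389310$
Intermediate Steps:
$\left(-4780 - 3177\right) \left(3839 + 1991\right) = \left(-7957\right) 5830 = -46389310$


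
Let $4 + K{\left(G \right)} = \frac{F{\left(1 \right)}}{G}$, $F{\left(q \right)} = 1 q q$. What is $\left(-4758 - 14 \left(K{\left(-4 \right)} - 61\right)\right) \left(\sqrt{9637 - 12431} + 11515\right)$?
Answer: $- \frac{88538835}{2} - \frac{7689 i \sqrt{2794}}{2} \approx -4.4269 \cdot 10^{7} - 2.0321 \cdot 10^{5} i$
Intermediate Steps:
$F{\left(q \right)} = q^{2}$ ($F{\left(q \right)} = q q = q^{2}$)
$K{\left(G \right)} = -4 + \frac{1}{G}$ ($K{\left(G \right)} = -4 + \frac{1^{2}}{G} = -4 + 1 \frac{1}{G} = -4 + \frac{1}{G}$)
$\left(-4758 - 14 \left(K{\left(-4 \right)} - 61\right)\right) \left(\sqrt{9637 - 12431} + 11515\right) = \left(-4758 - 14 \left(\left(-4 + \frac{1}{-4}\right) - 61\right)\right) \left(\sqrt{9637 - 12431} + 11515\right) = \left(-4758 - 14 \left(\left(-4 - \frac{1}{4}\right) - 61\right)\right) \left(\sqrt{-2794} + 11515\right) = \left(-4758 - 14 \left(- \frac{17}{4} - 61\right)\right) \left(i \sqrt{2794} + 11515\right) = \left(-4758 - - \frac{1827}{2}\right) \left(11515 + i \sqrt{2794}\right) = \left(-4758 + \frac{1827}{2}\right) \left(11515 + i \sqrt{2794}\right) = - \frac{7689 \left(11515 + i \sqrt{2794}\right)}{2} = - \frac{88538835}{2} - \frac{7689 i \sqrt{2794}}{2}$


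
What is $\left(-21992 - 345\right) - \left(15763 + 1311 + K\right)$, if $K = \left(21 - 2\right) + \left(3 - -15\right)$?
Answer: $-39448$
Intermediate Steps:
$K = 37$ ($K = 19 + \left(3 + 15\right) = 19 + 18 = 37$)
$\left(-21992 - 345\right) - \left(15763 + 1311 + K\right) = \left(-21992 - 345\right) - \left(15800 + 1311\right) = -22337 - 17111 = -39448$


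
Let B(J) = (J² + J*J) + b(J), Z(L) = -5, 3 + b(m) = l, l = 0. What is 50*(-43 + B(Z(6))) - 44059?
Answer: -43859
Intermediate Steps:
b(m) = -3 (b(m) = -3 + 0 = -3)
B(J) = -3 + 2*J² (B(J) = (J² + J*J) - 3 = (J² + J²) - 3 = 2*J² - 3 = -3 + 2*J²)
50*(-43 + B(Z(6))) - 44059 = 50*(-43 + (-3 + 2*(-5)²)) - 44059 = 50*(-43 + (-3 + 2*25)) - 44059 = 50*(-43 + (-3 + 50)) - 44059 = 50*(-43 + 47) - 44059 = 50*4 - 44059 = 200 - 44059 = -43859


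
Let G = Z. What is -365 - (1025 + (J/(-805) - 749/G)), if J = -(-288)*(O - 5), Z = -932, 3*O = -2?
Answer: -1044985369/750260 ≈ -1392.8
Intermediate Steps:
O = -⅔ (O = (⅓)*(-2) = -⅔ ≈ -0.66667)
G = -932
J = -1632 (J = -(-288)*(-⅔ - 5) = -(-288)*(-17)/3 = -144*34/3 = -1632)
-365 - (1025 + (J/(-805) - 749/G)) = -365 - (1025 + (-1632/(-805) - 749/(-932))) = -365 - (1025 + (-1632*(-1/805) - 749*(-1/932))) = -365 - (1025 + (1632/805 + 749/932)) = -365 - (1025 + 2123969/750260) = -365 - 1*771140469/750260 = -365 - 771140469/750260 = -1044985369/750260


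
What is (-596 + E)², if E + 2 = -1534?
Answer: 4545424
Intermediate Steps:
E = -1536 (E = -2 - 1534 = -1536)
(-596 + E)² = (-596 - 1536)² = (-2132)² = 4545424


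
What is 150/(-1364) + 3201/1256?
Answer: 1044441/428296 ≈ 2.4386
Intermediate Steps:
150/(-1364) + 3201/1256 = 150*(-1/1364) + 3201*(1/1256) = -75/682 + 3201/1256 = 1044441/428296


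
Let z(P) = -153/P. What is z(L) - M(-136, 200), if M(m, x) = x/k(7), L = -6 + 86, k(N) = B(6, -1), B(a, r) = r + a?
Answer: -3353/80 ≈ -41.912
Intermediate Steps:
B(a, r) = a + r
k(N) = 5 (k(N) = 6 - 1 = 5)
L = 80
M(m, x) = x/5
z(L) - M(-136, 200) = -153/80 - 200/5 = -153*1/80 - 1*40 = -153/80 - 40 = -3353/80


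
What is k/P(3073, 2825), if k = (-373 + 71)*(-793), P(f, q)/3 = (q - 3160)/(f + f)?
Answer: -1471880956/1005 ≈ -1.4646e+6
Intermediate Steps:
P(f, q) = 3*(-3160 + q)/(2*f) (P(f, q) = 3*((q - 3160)/(f + f)) = 3*((-3160 + q)/((2*f))) = 3*((-3160 + q)*(1/(2*f))) = 3*((-3160 + q)/(2*f)) = 3*(-3160 + q)/(2*f))
k = 239486 (k = -302*(-793) = 239486)
k/P(3073, 2825) = 239486/(((3/2)*(-3160 + 2825)/3073)) = 239486/(((3/2)*(1/3073)*(-335))) = 239486/(-1005/6146) = 239486*(-6146/1005) = -1471880956/1005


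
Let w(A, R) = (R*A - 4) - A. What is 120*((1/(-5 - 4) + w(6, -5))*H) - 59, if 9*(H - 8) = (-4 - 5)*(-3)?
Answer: -159017/3 ≈ -53006.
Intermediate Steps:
H = 11 (H = 8 + ((-4 - 5)*(-3))/9 = 8 + (-9*(-3))/9 = 8 + (⅑)*27 = 8 + 3 = 11)
w(A, R) = -4 - A + A*R (w(A, R) = (A*R - 4) - A = (-4 + A*R) - A = -4 - A + A*R)
120*((1/(-5 - 4) + w(6, -5))*H) - 59 = 120*((1/(-5 - 4) + (-4 - 1*6 + 6*(-5)))*11) - 59 = 120*((1/(-9) + (-4 - 6 - 30))*11) - 59 = 120*((-⅑ - 40)*11) - 59 = 120*(-361/9*11) - 59 = 120*(-3971/9) - 59 = -158840/3 - 59 = -159017/3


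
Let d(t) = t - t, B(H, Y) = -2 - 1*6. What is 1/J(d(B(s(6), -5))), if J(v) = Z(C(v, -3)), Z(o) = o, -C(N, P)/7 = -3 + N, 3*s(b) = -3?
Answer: 1/21 ≈ 0.047619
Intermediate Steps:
s(b) = -1 (s(b) = (⅓)*(-3) = -1)
C(N, P) = 21 - 7*N (C(N, P) = -7*(-3 + N) = 21 - 7*N)
B(H, Y) = -8 (B(H, Y) = -2 - 6 = -8)
d(t) = 0
J(v) = 21 - 7*v
1/J(d(B(s(6), -5))) = 1/(21 - 7*0) = 1/(21 + 0) = 1/21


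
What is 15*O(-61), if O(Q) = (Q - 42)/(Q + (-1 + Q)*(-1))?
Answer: -1545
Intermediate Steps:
O(Q) = -42 + Q (O(Q) = (-42 + Q)/(Q + (1 - Q)) = (-42 + Q)/1 = (-42 + Q)*1 = -42 + Q)
15*O(-61) = 15*(-42 - 61) = 15*(-103) = -1545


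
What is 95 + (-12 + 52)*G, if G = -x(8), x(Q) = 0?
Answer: 95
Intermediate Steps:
G = 0 (G = -1*0 = 0)
95 + (-12 + 52)*G = 95 + (-12 + 52)*0 = 95 + 40*0 = 95 + 0 = 95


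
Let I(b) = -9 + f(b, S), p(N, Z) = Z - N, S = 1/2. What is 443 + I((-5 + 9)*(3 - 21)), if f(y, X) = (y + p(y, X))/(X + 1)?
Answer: 1303/3 ≈ 434.33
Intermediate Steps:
S = ½ ≈ 0.50000
f(y, X) = X/(1 + X) (f(y, X) = (y + (X - y))/(X + 1) = X/(1 + X))
I(b) = -26/3 (I(b) = -9 + 1/(2*(1 + ½)) = -9 + 1/(2*(3/2)) = -9 + (½)*(⅔) = -9 + ⅓ = -26/3)
443 + I((-5 + 9)*(3 - 21)) = 443 - 26/3 = 1303/3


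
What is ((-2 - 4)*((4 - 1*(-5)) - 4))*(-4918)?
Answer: 147540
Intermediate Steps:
((-2 - 4)*((4 - 1*(-5)) - 4))*(-4918) = -6*((4 + 5) - 4)*(-4918) = -6*(9 - 4)*(-4918) = -6*5*(-4918) = -30*(-4918) = 147540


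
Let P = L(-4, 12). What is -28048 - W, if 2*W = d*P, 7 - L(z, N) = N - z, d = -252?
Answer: -29182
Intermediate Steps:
L(z, N) = 7 + z - N (L(z, N) = 7 - (N - z) = 7 + (z - N) = 7 + z - N)
P = -9 (P = 7 - 4 - 1*12 = 7 - 4 - 12 = -9)
W = 1134 (W = (-252*(-9))/2 = (½)*2268 = 1134)
-28048 - W = -28048 - 1*1134 = -28048 - 1134 = -29182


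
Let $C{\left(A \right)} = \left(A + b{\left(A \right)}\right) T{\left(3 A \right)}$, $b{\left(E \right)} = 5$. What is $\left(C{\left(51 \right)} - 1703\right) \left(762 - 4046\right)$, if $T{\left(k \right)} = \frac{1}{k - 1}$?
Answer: $\frac{106237400}{19} \approx 5.5914 \cdot 10^{6}$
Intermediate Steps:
$T{\left(k \right)} = \frac{1}{-1 + k}$
$C{\left(A \right)} = \frac{5 + A}{-1 + 3 A}$ ($C{\left(A \right)} = \frac{A + 5}{-1 + 3 A} = \frac{5 + A}{-1 + 3 A}$)
$\left(C{\left(51 \right)} - 1703\right) \left(762 - 4046\right) = \left(\frac{5 + 51}{-1 + 3 \cdot 51} - 1703\right) \left(762 - 4046\right) = \left(\frac{1}{-1 + 153} \cdot 56 - 1703\right) \left(-3284\right) = \left(\frac{1}{152} \cdot 56 - 1703\right) \left(-3284\right) = \left(\frac{7}{19} - 1703\right) \left(-3284\right) = \left(- \frac{32350}{19}\right) \left(-3284\right) = \frac{106237400}{19}$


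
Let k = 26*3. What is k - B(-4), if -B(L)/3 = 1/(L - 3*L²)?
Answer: 4053/52 ≈ 77.942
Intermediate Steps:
k = 78
B(L) = -3/(L - 3*L²)
k - B(-4) = 78 - 3/((-4)*(-1 + 3*(-4))) = 78 - 3*(-1)/(4*(-1 - 12)) = 78 - 3*(-1)/(4*(-13)) = 78 - 3*(-1)*(-1)/(4*13) = 78 - 1*3/52 = 78 - 3/52 = 4053/52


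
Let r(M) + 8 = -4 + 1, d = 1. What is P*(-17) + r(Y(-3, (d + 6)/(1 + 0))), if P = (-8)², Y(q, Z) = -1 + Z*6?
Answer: -1099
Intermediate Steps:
Y(q, Z) = -1 + 6*Z
P = 64
r(M) = -11 (r(M) = -8 + (-4 + 1) = -8 - 3 = -11)
P*(-17) + r(Y(-3, (d + 6)/(1 + 0))) = 64*(-17) - 11 = -1088 - 11 = -1099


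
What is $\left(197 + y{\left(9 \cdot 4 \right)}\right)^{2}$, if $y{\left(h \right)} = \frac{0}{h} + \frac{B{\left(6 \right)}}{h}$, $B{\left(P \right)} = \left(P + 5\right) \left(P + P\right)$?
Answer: $\frac{362404}{9} \approx 40267.0$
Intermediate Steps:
$B{\left(P \right)} = 2 P \left(5 + P\right)$ ($B{\left(P \right)} = \left(5 + P\right) 2 P = 2 P \left(5 + P\right)$)
$y{\left(h \right)} = \frac{132}{h}$ ($y{\left(h \right)} = \frac{0}{h} + \frac{2 \cdot 6 \left(5 + 6\right)}{h} = 0 + \frac{2 \cdot 6 \cdot 11}{h} = 0 + \frac{132}{h} = \frac{132}{h}$)
$\left(197 + y{\left(9 \cdot 4 \right)}\right)^{2} = \left(197 + \frac{132}{9 \cdot 4}\right)^{2} = \left(197 + \frac{132}{36}\right)^{2} = \left(197 + 132 \cdot \frac{1}{36}\right)^{2} = \left(197 + \frac{11}{3}\right)^{2} = \left(\frac{602}{3}\right)^{2} = \frac{362404}{9}$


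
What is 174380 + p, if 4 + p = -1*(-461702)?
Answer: 636078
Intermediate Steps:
p = 461698 (p = -4 - 1*(-461702) = -4 + 461702 = 461698)
174380 + p = 174380 + 461698 = 636078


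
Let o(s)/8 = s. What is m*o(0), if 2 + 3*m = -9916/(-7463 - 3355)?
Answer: 0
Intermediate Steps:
o(s) = 8*s
m = -5860/16227 (m = -2/3 + (-9916/(-7463 - 3355))/3 = -2/3 + (-9916/(-10818))/3 = -2/3 + (-9916*(-1/10818))/3 = -2/3 + (1/3)*(4958/5409) = -2/3 + 4958/16227 = -5860/16227 ≈ -0.36113)
m*o(0) = -46880*0/16227 = -5860/16227*0 = 0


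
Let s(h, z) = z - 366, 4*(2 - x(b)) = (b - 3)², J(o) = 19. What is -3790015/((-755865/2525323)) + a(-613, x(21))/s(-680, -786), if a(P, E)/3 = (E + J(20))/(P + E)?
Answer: 42388098165597671/3347574912 ≈ 1.2662e+7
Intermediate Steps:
x(b) = 2 - (-3 + b)²/4 (x(b) = 2 - (b - 3)²/4 = 2 - (-3 + b)²/4)
s(h, z) = -366 + z
a(P, E) = 3*(19 + E)/(E + P) (a(P, E) = 3*((E + 19)/(P + E)) = 3*((19 + E)/(E + P)) = 3*(19 + E)/(E + P))
-3790015/((-755865/2525323)) + a(-613, x(21))/s(-680, -786) = -3790015/((-755865/2525323)) + (3*(19 + (2 - (-3 + 21)²/4))/((2 - (-3 + 21)²/4) - 613))/(-366 - 786) = -3790015/((-755865*1/2525323)) + (3*(19 + (2 - ¼*18²))/((2 - ¼*18²) - 613))/(-1152) = -3790015/(-755865/2525323) + (3*(19 + (2 - ¼*324))/((2 - ¼*324) - 613))*(-1/1152) = -3790015*(-2525323/755865) + (3*(19 + (2 - 81))/((2 - 81) - 613))*(-1/1152) = 1914202409969/151173 + (3*(19 - 79)/(-79 - 613))*(-1/1152) = 1914202409969/151173 + (3*(-60)/(-692))*(-1/1152) = 1914202409969/151173 + (3*(-1/692)*(-60))*(-1/1152) = 1914202409969/151173 + (45/173)*(-1/1152) = 1914202409969/151173 - 5/22144 = 42388098165597671/3347574912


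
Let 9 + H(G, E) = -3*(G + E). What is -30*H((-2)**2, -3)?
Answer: 360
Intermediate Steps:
H(G, E) = -9 - 3*E - 3*G (H(G, E) = -9 - 3*(G + E) = -9 - 3*(E + G) = -9 + (-3*E - 3*G) = -9 - 3*E - 3*G)
-30*H((-2)**2, -3) = -30*(-9 - 3*(-3) - 3*(-2)**2) = -30*(-9 + 9 - 3*4) = -30*(-9 + 9 - 12) = -30*(-12) = 360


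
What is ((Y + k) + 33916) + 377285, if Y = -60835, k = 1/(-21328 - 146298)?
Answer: 58730451115/167626 ≈ 3.5037e+5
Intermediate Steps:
k = -1/167626 (k = 1/(-167626) = -1/167626 ≈ -5.9657e-6)
((Y + k) + 33916) + 377285 = ((-60835 - 1/167626) + 33916) + 377285 = (-10197527711/167626 + 33916) + 377285 = -4512324295/167626 + 377285 = 58730451115/167626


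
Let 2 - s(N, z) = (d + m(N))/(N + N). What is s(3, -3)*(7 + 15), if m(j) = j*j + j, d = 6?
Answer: -22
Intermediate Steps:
m(j) = j + j² (m(j) = j² + j = j + j²)
s(N, z) = 2 - (6 + N*(1 + N))/(2*N) (s(N, z) = 2 - (6 + N*(1 + N))/(N + N) = 2 - (6 + N*(1 + N))/(2*N))
s(3, -3)*(7 + 15) = (3/2 - 3/3 - ½*3)*(7 + 15) = (3/2 - 3*⅓ - 3/2)*22 = (3/2 - 1 - 3/2)*22 = -1*22 = -22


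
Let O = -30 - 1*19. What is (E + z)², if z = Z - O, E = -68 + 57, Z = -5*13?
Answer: 729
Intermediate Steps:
Z = -65
O = -49 (O = -30 - 19 = -49)
E = -11
z = -16 (z = -65 - 1*(-49) = -65 + 49 = -16)
(E + z)² = (-11 - 16)² = (-27)² = 729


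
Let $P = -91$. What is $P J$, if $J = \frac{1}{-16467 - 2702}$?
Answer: $\frac{91}{19169} \approx 0.0047472$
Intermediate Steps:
$J = - \frac{1}{19169}$ ($J = \frac{1}{-19169} = - \frac{1}{19169} \approx -5.2168 \cdot 10^{-5}$)
$P J = \left(-91\right) \left(- \frac{1}{19169}\right) = \frac{91}{19169}$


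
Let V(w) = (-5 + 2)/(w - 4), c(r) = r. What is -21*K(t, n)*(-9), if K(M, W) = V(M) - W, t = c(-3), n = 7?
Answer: -1242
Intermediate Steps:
V(w) = -3/(-4 + w)
t = -3
K(M, W) = -W - 3/(-4 + M) (K(M, W) = -3/(-4 + M) - W = -W - 3/(-4 + M))
-21*K(t, n)*(-9) = -21*(-3 - 1*7*(-4 - 3))/(-4 - 3)*(-9) = -21*(-3 - 1*7*(-7))/(-7)*(-9) = -(-3)*(-3 + 49)*(-9) = -(-3)*46*(-9) = -21*(-46/7)*(-9) = 138*(-9) = -1242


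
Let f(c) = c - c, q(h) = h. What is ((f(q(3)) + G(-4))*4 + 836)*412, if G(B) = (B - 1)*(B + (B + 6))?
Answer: 360912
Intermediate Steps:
f(c) = 0
G(B) = (-1 + B)*(6 + 2*B) (G(B) = (-1 + B)*(B + (6 + B)) = (-1 + B)*(6 + 2*B))
((f(q(3)) + G(-4))*4 + 836)*412 = ((0 + (-6 + 2*(-4)**2 + 4*(-4)))*4 + 836)*412 = ((0 + (-6 + 2*16 - 16))*4 + 836)*412 = ((0 + (-6 + 32 - 16))*4 + 836)*412 = ((0 + 10)*4 + 836)*412 = (10*4 + 836)*412 = (40 + 836)*412 = 876*412 = 360912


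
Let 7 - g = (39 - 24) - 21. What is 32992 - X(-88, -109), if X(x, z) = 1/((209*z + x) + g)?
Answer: 754065153/22856 ≈ 32992.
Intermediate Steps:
g = 13 (g = 7 - ((39 - 24) - 21) = 7 - (15 - 21) = 7 - 1*(-6) = 7 + 6 = 13)
X(x, z) = 1/(13 + x + 209*z) (X(x, z) = 1/((209*z + x) + 13) = 1/((x + 209*z) + 13) = 1/(13 + x + 209*z))
32992 - X(-88, -109) = 32992 - 1/(13 - 88 + 209*(-109)) = 32992 - 1/(13 - 88 - 22781) = 32992 - 1/(-22856) = 32992 - 1*(-1/22856) = 32992 + 1/22856 = 754065153/22856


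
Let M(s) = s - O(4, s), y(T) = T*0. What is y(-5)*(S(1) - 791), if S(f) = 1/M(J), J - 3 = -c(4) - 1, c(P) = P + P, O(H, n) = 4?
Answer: 0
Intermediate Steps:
c(P) = 2*P
y(T) = 0
J = -6 (J = 3 + (-2*4 - 1) = 3 + (-1*8 - 1) = 3 + (-8 - 1) = 3 - 9 = -6)
M(s) = -4 + s (M(s) = s - 1*4 = s - 4 = -4 + s)
S(f) = -⅒ (S(f) = 1/(-4 - 6) = 1/(-10) = -⅒)
y(-5)*(S(1) - 791) = 0*(-⅒ - 791) = 0*(-7911/10) = 0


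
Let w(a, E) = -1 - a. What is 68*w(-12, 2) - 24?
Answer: 724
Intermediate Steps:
68*w(-12, 2) - 24 = 68*(-1 - 1*(-12)) - 24 = 68*(-1 + 12) - 24 = 68*11 - 24 = 748 - 24 = 724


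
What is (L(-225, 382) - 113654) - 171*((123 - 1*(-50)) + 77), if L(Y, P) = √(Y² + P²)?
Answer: -156404 + √196549 ≈ -1.5596e+5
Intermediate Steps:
L(Y, P) = √(P² + Y²)
(L(-225, 382) - 113654) - 171*((123 - 1*(-50)) + 77) = (√(382² + (-225)²) - 113654) - 171*((123 - 1*(-50)) + 77) = (√(145924 + 50625) - 113654) - 171*((123 + 50) + 77) = (√196549 - 113654) - 171*(173 + 77) = (-113654 + √196549) - 171*250 = (-113654 + √196549) - 42750 = -156404 + √196549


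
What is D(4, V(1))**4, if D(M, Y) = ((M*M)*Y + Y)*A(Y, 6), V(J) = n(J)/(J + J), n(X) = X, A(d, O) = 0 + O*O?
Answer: 8767700496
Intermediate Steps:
A(d, O) = O**2 (A(d, O) = 0 + O**2 = O**2)
V(J) = 1/2 (V(J) = J/(J + J) = J/((2*J)) = J*(1/(2*J)) = 1/2)
D(M, Y) = 36*Y + 36*Y*M**2 (D(M, Y) = ((M*M)*Y + Y)*6**2 = (M**2*Y + Y)*36 = (Y*M**2 + Y)*36 = (Y + Y*M**2)*36 = 36*Y + 36*Y*M**2)
D(4, V(1))**4 = (36*(1/2)*(1 + 4**2))**4 = (36*(1/2)*(1 + 16))**4 = (36*(1/2)*17)**4 = 306**4 = 8767700496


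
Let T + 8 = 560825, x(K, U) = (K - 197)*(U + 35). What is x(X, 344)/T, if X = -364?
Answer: -70873/186939 ≈ -0.37912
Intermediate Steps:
x(K, U) = (-197 + K)*(35 + U)
T = 560817 (T = -8 + 560825 = 560817)
x(X, 344)/T = (-6895 - 197*344 + 35*(-364) - 364*344)/560817 = (-6895 - 67768 - 12740 - 125216)*(1/560817) = -212619*1/560817 = -70873/186939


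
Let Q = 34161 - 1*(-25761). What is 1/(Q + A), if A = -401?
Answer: 1/59521 ≈ 1.6801e-5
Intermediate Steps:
Q = 59922 (Q = 34161 + 25761 = 59922)
1/(Q + A) = 1/(59922 - 401) = 1/59521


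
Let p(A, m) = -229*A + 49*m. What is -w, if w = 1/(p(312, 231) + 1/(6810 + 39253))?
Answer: 46063/2769722126 ≈ 1.6631e-5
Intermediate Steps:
w = -46063/2769722126 (w = 1/((-229*312 + 49*231) + 1/(6810 + 39253)) = 1/((-71448 + 11319) + 1/46063) = 1/(-60129 + 1/46063) = 1/(-2769722126/46063) = -46063/2769722126 ≈ -1.6631e-5)
-w = -1*(-46063/2769722126) = 46063/2769722126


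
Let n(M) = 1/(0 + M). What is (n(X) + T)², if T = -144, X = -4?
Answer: 332929/16 ≈ 20808.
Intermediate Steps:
n(M) = 1/M
(n(X) + T)² = (1/(-4) - 144)² = (-¼ - 144)² = (-577/4)² = 332929/16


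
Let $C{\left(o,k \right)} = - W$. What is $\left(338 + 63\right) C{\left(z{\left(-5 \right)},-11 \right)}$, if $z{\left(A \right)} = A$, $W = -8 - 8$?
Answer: $6416$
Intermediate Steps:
$W = -16$ ($W = -8 - 8 = -16$)
$C{\left(o,k \right)} = 16$ ($C{\left(o,k \right)} = \left(-1\right) \left(-16\right) = 16$)
$\left(338 + 63\right) C{\left(z{\left(-5 \right)},-11 \right)} = \left(338 + 63\right) 16 = 401 \cdot 16 = 6416$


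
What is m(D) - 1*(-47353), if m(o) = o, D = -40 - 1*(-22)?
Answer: 47335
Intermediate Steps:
D = -18 (D = -40 + 22 = -18)
m(D) - 1*(-47353) = -18 - 1*(-47353) = -18 + 47353 = 47335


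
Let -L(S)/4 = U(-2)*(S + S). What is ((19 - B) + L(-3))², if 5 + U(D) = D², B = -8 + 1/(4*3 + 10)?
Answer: 4225/484 ≈ 8.7293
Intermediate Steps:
B = -175/22 (B = -8 + 1/(12 + 10) = -8 + 1/22 = -175/22 ≈ -7.9545)
U(D) = -5 + D²
L(S) = 8*S (L(S) = -4*(-5 + (-2)²)*(S + S) = -4*(-5 + 4)*2*S = -(-4)*2*S = -(-8)*S = 8*S)
((19 - B) + L(-3))² = ((19 - 1*(-175/22)) + 8*(-3))² = ((19 + 175/22) - 24)² = (593/22 - 24)² = (65/22)² = 4225/484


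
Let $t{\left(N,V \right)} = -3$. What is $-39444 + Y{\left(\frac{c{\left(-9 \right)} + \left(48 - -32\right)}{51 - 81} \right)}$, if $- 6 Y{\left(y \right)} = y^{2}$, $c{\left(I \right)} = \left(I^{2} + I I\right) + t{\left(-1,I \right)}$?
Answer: $- \frac{213054721}{5400} \approx -39455.0$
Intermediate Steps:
$c{\left(I \right)} = -3 + 2 I^{2}$ ($c{\left(I \right)} = \left(I^{2} + I I\right) - 3 = \left(I^{2} + I^{2}\right) - 3 = 2 I^{2} - 3 = -3 + 2 I^{2}$)
$Y{\left(y \right)} = - \frac{y^{2}}{6}$
$-39444 + Y{\left(\frac{c{\left(-9 \right)} + \left(48 - -32\right)}{51 - 81} \right)} = -39444 - \frac{\left(\frac{\left(-3 + 2 \left(-9\right)^{2}\right) + \left(48 - -32\right)}{51 - 81}\right)^{2}}{6} = -39444 - \frac{\left(\frac{\left(-3 + 2 \cdot 81\right) + \left(48 + 32\right)}{-30}\right)^{2}}{6} = -39444 - \frac{\left(\left(\left(-3 + 162\right) + 80\right) \left(- \frac{1}{30}\right)\right)^{2}}{6} = -39444 - \frac{\left(\left(159 + 80\right) \left(- \frac{1}{30}\right)\right)^{2}}{6} = -39444 - \frac{\left(239 \left(- \frac{1}{30}\right)\right)^{2}}{6} = -39444 - \frac{\left(- \frac{239}{30}\right)^{2}}{6} = -39444 - \frac{57121}{5400} = - \frac{213054721}{5400}$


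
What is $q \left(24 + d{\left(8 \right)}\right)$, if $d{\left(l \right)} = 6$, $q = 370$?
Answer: $11100$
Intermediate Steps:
$q \left(24 + d{\left(8 \right)}\right) = 370 \left(24 + 6\right) = 370 \cdot 30 = 11100$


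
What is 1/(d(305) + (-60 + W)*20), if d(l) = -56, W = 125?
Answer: 1/1244 ≈ 0.00080386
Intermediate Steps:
1/(d(305) + (-60 + W)*20) = 1/(-56 + (-60 + 125)*20) = 1/(-56 + 65*20) = 1/(-56 + 1300) = 1/1244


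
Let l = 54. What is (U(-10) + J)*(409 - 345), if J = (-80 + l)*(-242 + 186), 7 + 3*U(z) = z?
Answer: 278464/3 ≈ 92821.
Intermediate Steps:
U(z) = -7/3 + z/3
J = 1456 (J = (-80 + 54)*(-242 + 186) = -26*(-56) = 1456)
(U(-10) + J)*(409 - 345) = ((-7/3 + (⅓)*(-10)) + 1456)*(409 - 345) = ((-7/3 - 10/3) + 1456)*64 = (-17/3 + 1456)*64 = (4351/3)*64 = 278464/3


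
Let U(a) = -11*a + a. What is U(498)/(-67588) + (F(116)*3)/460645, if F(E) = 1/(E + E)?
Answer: 133052752491/1805776307080 ≈ 0.073682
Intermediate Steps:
U(a) = -10*a
F(E) = 1/(2*E)
U(498)/(-67588) + (F(116)*3)/460645 = -10*498/(-67588) + (((1/2)/116)*3)/460645 = -4980*(-1/67588) + (((1/2)*(1/116))*3)*(1/460645) = 1245/16897 + ((1/232)*3)*(1/460645) = 1245/16897 + (3/232)*(1/460645) = 1245/16897 + 3/106869640 = 133052752491/1805776307080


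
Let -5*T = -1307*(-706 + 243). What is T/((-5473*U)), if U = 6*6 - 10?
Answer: 605141/711490 ≈ 0.85053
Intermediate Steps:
T = -605141/5 (T = -(-1307)*(-706 + 243)/5 = -(-1307)*(-463)/5 = -1/5*605141 = -605141/5 ≈ -1.2103e+5)
U = 26 (U = 36 - 10 = 26)
T/((-5473*U)) = -605141/(5*((-5473*26))) = -605141/5/(-142298) = -605141/5*(-1/142298) = 605141/711490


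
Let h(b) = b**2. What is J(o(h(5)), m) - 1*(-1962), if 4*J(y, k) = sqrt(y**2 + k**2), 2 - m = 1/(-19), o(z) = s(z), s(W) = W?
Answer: 1962 + sqrt(227146)/76 ≈ 1968.3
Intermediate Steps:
o(z) = z
m = 39/19 (m = 2 - 1/(-19) = 2 - 1*(-1/19) = 2 + 1/19 = 39/19 ≈ 2.0526)
J(y, k) = sqrt(k**2 + y**2)/4 (J(y, k) = sqrt(y**2 + k**2)/4 = sqrt(k**2 + y**2)/4)
J(o(h(5)), m) - 1*(-1962) = sqrt((39/19)**2 + (5**2)**2)/4 - 1*(-1962) = sqrt(1521/361 + 25**2)/4 + 1962 = sqrt(1521/361 + 625)/4 + 1962 = sqrt(227146/361)/4 + 1962 = (sqrt(227146)/19)/4 + 1962 = sqrt(227146)/76 + 1962 = 1962 + sqrt(227146)/76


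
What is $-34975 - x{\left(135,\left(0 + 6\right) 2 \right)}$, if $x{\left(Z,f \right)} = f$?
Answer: $-34987$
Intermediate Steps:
$-34975 - x{\left(135,\left(0 + 6\right) 2 \right)} = -34975 - \left(0 + 6\right) 2 = -34975 - 6 \cdot 2 = -34975 - 12 = -34987$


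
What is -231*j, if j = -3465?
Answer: 800415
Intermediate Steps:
-231*j = -231*(-3465) = 800415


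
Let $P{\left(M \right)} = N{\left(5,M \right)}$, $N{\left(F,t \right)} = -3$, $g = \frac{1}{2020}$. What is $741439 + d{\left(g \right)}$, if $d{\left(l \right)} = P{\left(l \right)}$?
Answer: $741436$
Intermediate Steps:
$g = \frac{1}{2020} \approx 0.00049505$
$P{\left(M \right)} = -3$
$d{\left(l \right)} = -3$
$741439 + d{\left(g \right)} = 741439 - 3 = 741436$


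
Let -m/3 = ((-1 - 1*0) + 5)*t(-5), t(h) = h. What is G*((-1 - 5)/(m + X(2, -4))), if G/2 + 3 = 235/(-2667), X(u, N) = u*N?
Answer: 8236/11557 ≈ 0.71264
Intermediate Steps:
m = 60 (m = -3*((-1 - 1*0) + 5)*(-5) = -3*((-1 + 0) + 5)*(-5) = -3*(-1 + 5)*(-5) = -12*(-5) = -3*(-20) = 60)
X(u, N) = N*u
G = -16472/2667 (G = -6 + 2*(235/(-2667)) = -6 + 2*(235*(-1/2667)) = -6 + 2*(-235/2667) = -6 - 470/2667 = -16472/2667 ≈ -6.1762)
G*((-1 - 5)/(m + X(2, -4))) = -16472*(-1 - 5)/(2667*(60 - 4*2)) = -(-32944)/(889*(60 - 8)) = -(-32944)/(889*52) = -16472/2667*(-3/26) = 8236/11557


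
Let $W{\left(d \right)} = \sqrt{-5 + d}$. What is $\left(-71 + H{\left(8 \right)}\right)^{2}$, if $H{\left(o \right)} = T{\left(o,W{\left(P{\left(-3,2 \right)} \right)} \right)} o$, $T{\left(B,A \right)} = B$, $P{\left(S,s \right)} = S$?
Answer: $49$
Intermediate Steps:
$H{\left(o \right)} = o^{2}$ ($H{\left(o \right)} = o o = o^{2}$)
$\left(-71 + H{\left(8 \right)}\right)^{2} = \left(-71 + 8^{2}\right)^{2} = \left(-71 + 64\right)^{2} = \left(-7\right)^{2} = 49$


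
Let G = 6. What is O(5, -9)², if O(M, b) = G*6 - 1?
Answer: 1225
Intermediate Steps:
O(M, b) = 35 (O(M, b) = 6*6 - 1 = 36 - 1 = 35)
O(5, -9)² = 35² = 1225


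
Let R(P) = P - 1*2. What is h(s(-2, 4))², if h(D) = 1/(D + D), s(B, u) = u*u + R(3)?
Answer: 1/1156 ≈ 0.00086505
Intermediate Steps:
R(P) = -2 + P (R(P) = P - 2 = -2 + P)
s(B, u) = 1 + u² (s(B, u) = u*u + (-2 + 3) = u² + 1 = 1 + u²)
h(D) = 1/(2*D)
h(s(-2, 4))² = (1/(2*(1 + 4²)))² = (1/(2*(1 + 16)))² = ((½)/17)² = ((½)*(1/17))² = (1/34)² = 1/1156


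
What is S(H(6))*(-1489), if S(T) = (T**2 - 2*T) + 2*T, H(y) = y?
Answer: -53604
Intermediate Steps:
S(T) = T**2
S(H(6))*(-1489) = 6**2*(-1489) = 36*(-1489) = -53604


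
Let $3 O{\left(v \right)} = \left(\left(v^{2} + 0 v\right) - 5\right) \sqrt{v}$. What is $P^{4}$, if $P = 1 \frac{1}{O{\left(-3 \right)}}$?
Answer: $\frac{9}{256} \approx 0.035156$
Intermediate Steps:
$O{\left(v \right)} = \frac{\sqrt{v} \left(-5 + v^{2}\right)}{3}$ ($O{\left(v \right)} = \frac{\left(\left(v^{2} + 0 v\right) - 5\right) \sqrt{v}}{3} = \frac{\left(\left(v^{2} + 0\right) - 5\right) \sqrt{v}}{3} = \frac{\left(v^{2} - 5\right) \sqrt{v}}{3} = \frac{\left(-5 + v^{2}\right) \sqrt{v}}{3} = \frac{\sqrt{v} \left(-5 + v^{2}\right)}{3}$)
$P = - \frac{i \sqrt{3}}{4}$ ($P = 1 \frac{1}{\frac{1}{3} \sqrt{-3} \left(-5 + \left(-3\right)^{2}\right)} = 1 \frac{1}{\frac{1}{3} i \sqrt{3} \left(-5 + 9\right)} = 1 \frac{1}{\frac{1}{3} i \sqrt{3} \cdot 4} = 1 \frac{1}{\frac{4}{3} i \sqrt{3}} = 1 \left(- \frac{i \sqrt{3}}{4}\right) = - \frac{i \sqrt{3}}{4} \approx - 0.43301 i$)
$P^{4} = \left(- \frac{i \sqrt{3}}{4}\right)^{4} = \frac{9}{256}$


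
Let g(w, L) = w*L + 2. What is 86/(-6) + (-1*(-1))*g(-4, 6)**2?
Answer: 1409/3 ≈ 469.67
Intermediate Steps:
g(w, L) = 2 + L*w (g(w, L) = L*w + 2 = 2 + L*w)
86/(-6) + (-1*(-1))*g(-4, 6)**2 = 86/(-6) + (-1*(-1))*(2 + 6*(-4))**2 = -1/6*86 + 1*(2 - 24)**2 = -43/3 + 1*(-22)**2 = -43/3 + 1*484 = -43/3 + 484 = 1409/3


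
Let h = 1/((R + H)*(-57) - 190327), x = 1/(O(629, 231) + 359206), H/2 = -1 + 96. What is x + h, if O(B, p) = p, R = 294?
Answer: -141522/78326713855 ≈ -1.8068e-6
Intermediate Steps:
H = 190 (H = 2*(-1 + 96) = 2*95 = 190)
x = 1/359437 (x = 1/(231 + 359206) = 1/359437 ≈ 2.7821e-6)
h = -1/217915 (h = 1/((294 + 190)*(-57) - 190327) = 1/(484*(-57) - 190327) = 1/(-27588 - 190327) = 1/(-217915) = -1/217915 ≈ -4.5889e-6)
x + h = 1/359437 - 1/217915 = -141522/78326713855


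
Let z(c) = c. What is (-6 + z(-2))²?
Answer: 64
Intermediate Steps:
(-6 + z(-2))² = (-6 - 2)² = (-8)² = 64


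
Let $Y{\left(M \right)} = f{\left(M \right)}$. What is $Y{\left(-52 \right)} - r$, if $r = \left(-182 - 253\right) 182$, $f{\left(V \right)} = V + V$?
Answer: $79066$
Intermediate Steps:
$f{\left(V \right)} = 2 V$
$Y{\left(M \right)} = 2 M$
$r = -79170$ ($r = \left(-435\right) 182 = -79170$)
$Y{\left(-52 \right)} - r = 2 \left(-52\right) - -79170 = -104 + 79170 = 79066$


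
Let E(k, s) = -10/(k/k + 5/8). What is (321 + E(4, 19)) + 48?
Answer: 4717/13 ≈ 362.85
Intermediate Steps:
E(k, s) = -80/13 (E(k, s) = -10/(1 + 5*(⅛)) = -10/(1 + 5/8) = -10/13/8 = -10*8/13 = -80/13)
(321 + E(4, 19)) + 48 = (321 - 80/13) + 48 = 4093/13 + 48 = 4717/13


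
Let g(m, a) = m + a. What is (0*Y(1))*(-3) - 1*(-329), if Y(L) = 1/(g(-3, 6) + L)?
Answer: 329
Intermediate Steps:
g(m, a) = a + m
Y(L) = 1/(3 + L) (Y(L) = 1/((6 - 3) + L) = 1/(3 + L))
(0*Y(1))*(-3) - 1*(-329) = (0/(3 + 1))*(-3) - 1*(-329) = (0/4)*(-3) + 329 = (0*(¼))*(-3) + 329 = 0*(-3) + 329 = 0 + 329 = 329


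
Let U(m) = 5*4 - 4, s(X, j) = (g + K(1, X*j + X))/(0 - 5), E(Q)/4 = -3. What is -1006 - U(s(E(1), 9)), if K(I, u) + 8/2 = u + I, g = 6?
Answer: -1022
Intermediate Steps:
E(Q) = -12 (E(Q) = 4*(-3) = -12)
K(I, u) = -4 + I + u (K(I, u) = -4 + (u + I) = -4 + (I + u) = -4 + I + u)
s(X, j) = -⅗ - X/5 - X*j/5 (s(X, j) = (6 + (-4 + 1 + (X*j + X)))/(0 - 5) = (6 + (-4 + 1 + (X + X*j)))/(-5) = (6 + (-3 + X + X*j))*(-⅕) = (3 + X + X*j)*(-⅕) = -⅗ - X/5 - X*j/5)
U(m) = 16 (U(m) = 20 - 4 = 16)
-1006 - U(s(E(1), 9)) = -1006 - 1*16 = -1006 - 16 = -1022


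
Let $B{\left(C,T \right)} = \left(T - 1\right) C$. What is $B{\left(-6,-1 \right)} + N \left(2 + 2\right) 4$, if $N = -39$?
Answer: $-612$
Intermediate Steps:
$B{\left(C,T \right)} = C \left(-1 + T\right)$ ($B{\left(C,T \right)} = \left(-1 + T\right) C = C \left(-1 + T\right)$)
$B{\left(-6,-1 \right)} + N \left(2 + 2\right) 4 = - 6 \left(-1 - 1\right) - 39 \left(2 + 2\right) 4 = \left(-6\right) \left(-2\right) - 39 \cdot 4 \cdot 4 = 12 - 624 = -612$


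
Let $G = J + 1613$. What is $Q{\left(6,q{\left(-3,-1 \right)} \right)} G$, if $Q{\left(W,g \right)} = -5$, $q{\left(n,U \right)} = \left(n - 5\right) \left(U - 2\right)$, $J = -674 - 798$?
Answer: $-705$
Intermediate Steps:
$J = -1472$ ($J = -674 - 798 = -1472$)
$q{\left(n,U \right)} = \left(-5 + n\right) \left(-2 + U\right)$
$G = 141$ ($G = -1472 + 1613 = 141$)
$Q{\left(6,q{\left(-3,-1 \right)} \right)} G = \left(-5\right) 141 = -705$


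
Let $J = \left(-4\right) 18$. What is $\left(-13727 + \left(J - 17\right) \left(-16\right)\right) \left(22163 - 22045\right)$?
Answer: $-1451754$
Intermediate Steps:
$J = -72$
$\left(-13727 + \left(J - 17\right) \left(-16\right)\right) \left(22163 - 22045\right) = \left(-13727 + \left(-72 - 17\right) \left(-16\right)\right) \left(22163 - 22045\right) = \left(-13727 - -1424\right) 118 = \left(-13727 + 1424\right) 118 = \left(-12303\right) 118 = -1451754$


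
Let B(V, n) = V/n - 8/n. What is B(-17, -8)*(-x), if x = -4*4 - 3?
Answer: 475/8 ≈ 59.375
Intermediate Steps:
B(V, n) = -8/n + V/n
x = -19 (x = -16 - 3 = -19)
B(-17, -8)*(-x) = ((-8 - 17)/(-8))*(-1*(-19)) = -1/8*(-25)*19 = (25/8)*19 = 475/8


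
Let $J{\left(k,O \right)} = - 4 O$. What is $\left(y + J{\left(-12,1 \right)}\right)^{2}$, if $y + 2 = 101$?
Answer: $9025$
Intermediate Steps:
$y = 99$ ($y = -2 + 101 = 99$)
$\left(y + J{\left(-12,1 \right)}\right)^{2} = \left(99 - 4\right)^{2} = 95^{2} = 9025$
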